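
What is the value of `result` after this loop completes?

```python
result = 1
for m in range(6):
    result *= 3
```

3^6 = 729
`result` takes the values: 1 → 3 → 9 → 27 → 81 → 243 → 729

Answer: 729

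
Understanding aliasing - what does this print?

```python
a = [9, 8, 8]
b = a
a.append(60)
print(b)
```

Key concept: basic list aliasing.
Step by step:
`a = [9, 8, 8]` → a = [9, 8, 8]
`b = a` → b = [9, 8, 8] (same object as a)
`a.append(60)` → a = [9, 8, 8, 60] (same object as b); b = [9, 8, 8, 60] (same object as a)
`print(b)` → prints [9, 8, 8, 60]

Answer: [9, 8, 8, 60]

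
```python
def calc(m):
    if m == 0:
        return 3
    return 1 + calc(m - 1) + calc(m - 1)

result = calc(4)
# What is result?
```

calc(m) = 1 + 2·calc(m-1), calc(0)=3. Closed form: (3+1)·2^4 - 1 = 63.

Answer: 63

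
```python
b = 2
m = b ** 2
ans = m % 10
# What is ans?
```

Trace:
`b = 2` → b = 2
`m = b ** 2` → m = 4
`ans = m % 10` → ans = 4
So ans = 4

Answer: 4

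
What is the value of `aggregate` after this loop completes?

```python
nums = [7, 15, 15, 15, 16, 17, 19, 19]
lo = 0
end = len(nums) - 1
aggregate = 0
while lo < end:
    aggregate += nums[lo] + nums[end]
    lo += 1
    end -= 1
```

Sum of pairs from ends
`aggregate` takes the values: 0 → 26 → 60 → 92 → 123

Answer: 123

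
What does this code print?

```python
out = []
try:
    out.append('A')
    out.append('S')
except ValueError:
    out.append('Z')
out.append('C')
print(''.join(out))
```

Execution trace: 'A' (try body) → 'S' (try body, no exception) → 'C' (after the try/except). Output: ASC

Answer: ASC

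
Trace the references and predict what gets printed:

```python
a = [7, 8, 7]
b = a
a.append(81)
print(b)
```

Key concept: basic list aliasing.
Step by step:
`a = [7, 8, 7]` → a = [7, 8, 7]
`b = a` → b = [7, 8, 7] (same object as a)
`a.append(81)` → a = [7, 8, 7, 81] (same object as b); b = [7, 8, 7, 81] (same object as a)
`print(b)` → prints [7, 8, 7, 81]

Answer: [7, 8, 7, 81]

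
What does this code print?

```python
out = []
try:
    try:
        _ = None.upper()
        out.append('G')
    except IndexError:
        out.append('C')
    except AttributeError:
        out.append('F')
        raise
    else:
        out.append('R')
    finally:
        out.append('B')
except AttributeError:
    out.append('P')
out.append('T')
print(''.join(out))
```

Execution trace: 'F' (inner except AttributeError) → 'B' (inner finally) → 'P' (outer except AttributeError) → 'T' (after the try/except). Output: FBPT

Answer: FBPT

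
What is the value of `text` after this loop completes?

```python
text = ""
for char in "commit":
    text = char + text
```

Reverse 'commit'
`text` takes the values: "" → "c" → "oc" → "moc" → "mmoc" → "immoc" → "timmoc"

Answer: "timmoc"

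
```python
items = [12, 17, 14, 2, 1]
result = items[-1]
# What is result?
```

Trace:
`items = [12, 17, 14, 2, 1]` → items = [12, 17, 14, 2, 1]
`result = items[-1]` → result = 1
So result = 1

Answer: 1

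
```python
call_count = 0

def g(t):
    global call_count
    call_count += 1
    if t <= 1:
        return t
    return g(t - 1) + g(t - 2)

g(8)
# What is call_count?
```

Calls(t) = 1 + Calls(t-1) + Calls(t-2); Calls(0)=Calls(1)=1. For t=8 this gives 67.

Answer: 67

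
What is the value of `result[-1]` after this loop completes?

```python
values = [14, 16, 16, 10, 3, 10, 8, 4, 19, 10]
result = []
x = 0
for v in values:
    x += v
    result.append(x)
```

Cumulative sum ends at 110
`result` takes the values: [] → [14] → [14, 30] → [14, 30, 46] → [14, 30, 46, 56] → [14, 30, 46, 56, 59] → [14, 30, 46, 56, 59, 69] → [14, 30, 46, 56, 59, 69, 77] → [14, 30, 46, 56, 59, 69, 77, 81] → [14, 30, 46, 56, 59, 69, 77, 81, 100] → [14, 30, 46, 56, 59, 69, 77, 81, 100, 110]
So `result[-1]` = 110

Answer: 110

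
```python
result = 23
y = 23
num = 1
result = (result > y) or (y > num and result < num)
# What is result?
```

Trace:
`result = 23` → result = 23
`y = 23` → y = 23
`num = 1` → num = 1
`result = (result > y) or (y > num and result < num)` → result = False
So result = False

Answer: False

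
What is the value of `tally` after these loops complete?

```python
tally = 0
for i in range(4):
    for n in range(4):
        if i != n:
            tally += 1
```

4² - 4 (exclude diagonal)
`tally` takes the values: 0 → 1 → 2 → 3 → 4 → 5 → 6 → 7 → 8 → 9 → 10 → 11 → 12

Answer: 12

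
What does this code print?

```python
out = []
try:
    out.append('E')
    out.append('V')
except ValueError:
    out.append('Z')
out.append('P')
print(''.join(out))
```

Execution trace: 'E' (try body) → 'V' (try body, no exception) → 'P' (after the try/except). Output: EVP

Answer: EVP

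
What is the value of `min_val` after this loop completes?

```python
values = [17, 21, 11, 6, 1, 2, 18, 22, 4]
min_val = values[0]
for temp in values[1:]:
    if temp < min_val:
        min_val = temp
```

Minimum of [17, 21, 11, 6, 1, 2, 18, 22, 4]
`min_val` takes the values: 17 → 11 → 6 → 1

Answer: 1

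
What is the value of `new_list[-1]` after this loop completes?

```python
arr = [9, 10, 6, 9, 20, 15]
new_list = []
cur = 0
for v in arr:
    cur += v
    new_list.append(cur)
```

Cumulative sum ends at 69
`new_list` takes the values: [] → [9] → [9, 19] → [9, 19, 25] → [9, 19, 25, 34] → [9, 19, 25, 34, 54] → [9, 19, 25, 34, 54, 69]
So `new_list[-1]` = 69

Answer: 69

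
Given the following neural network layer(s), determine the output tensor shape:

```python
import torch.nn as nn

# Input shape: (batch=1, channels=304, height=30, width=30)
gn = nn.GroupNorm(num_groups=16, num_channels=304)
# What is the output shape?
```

Input: (1, 304, 30, 30) -> Output: (1, 304, 30, 30)

Answer: (1, 304, 30, 30)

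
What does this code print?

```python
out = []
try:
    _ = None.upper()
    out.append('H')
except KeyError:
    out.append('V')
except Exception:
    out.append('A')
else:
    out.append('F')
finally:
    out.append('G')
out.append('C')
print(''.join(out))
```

Execution trace: 'A' (except Exception) → 'G' (finally) → 'C' (after the try/except). Output: AGC

Answer: AGC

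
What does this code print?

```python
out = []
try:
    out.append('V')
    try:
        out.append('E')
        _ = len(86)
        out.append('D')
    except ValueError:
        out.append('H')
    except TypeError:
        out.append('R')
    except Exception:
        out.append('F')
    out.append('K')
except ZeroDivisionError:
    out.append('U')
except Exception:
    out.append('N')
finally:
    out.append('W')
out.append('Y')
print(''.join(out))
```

Execution trace: 'V' (try body) → 'E' (inner try body) → 'R' (inner except TypeError) → 'K' (try body, no exception) → 'W' (finally) → 'Y' (after the try/except). Output: VERKWY

Answer: VERKWY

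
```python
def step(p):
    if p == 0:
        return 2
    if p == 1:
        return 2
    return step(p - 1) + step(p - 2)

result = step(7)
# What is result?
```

Build up from base cases: step(0)=2, step(1)=2, step(2)=4, step(3)=6, step(4)=10, step(5)=16, step(6)=26, ..., step(7)=42

Answer: 42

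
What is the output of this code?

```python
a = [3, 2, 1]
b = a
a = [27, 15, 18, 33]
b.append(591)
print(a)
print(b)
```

Key concept: rebinding vs mutation: a is rebound to a new list, b still points at the original.
Step by step:
`a = [3, 2, 1]` → a = [3, 2, 1]
`b = a` → b = [3, 2, 1] (same object as a)
`a = [27, 15, 18, 33]` → a = [27, 15, 18, 33]
`b.append(591)` → b = [3, 2, 1, 591]
`print(a)` → prints [27, 15, 18, 33]
`print(b)` → prints [3, 2, 1, 591]

Answer:
[27, 15, 18, 33]
[3, 2, 1, 591]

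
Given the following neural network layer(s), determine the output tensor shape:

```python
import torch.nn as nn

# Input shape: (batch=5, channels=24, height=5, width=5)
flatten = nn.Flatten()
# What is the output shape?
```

Input: (5, 24, 5, 5) -> Output: (5, 600)

Answer: (5, 600)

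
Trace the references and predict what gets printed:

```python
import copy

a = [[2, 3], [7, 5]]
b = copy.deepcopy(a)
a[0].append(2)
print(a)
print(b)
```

Key concept: deep copy is fully independent.
Step by step:
`a = [[2, 3], [7, 5]]` → a = [[2, 3], [7, 5]]
`b = copy.deepcopy(a)` → b = [[2, 3], [7, 5]]
`a[0].append(2)` → a = [[2, 3, 2], [7, 5]]
`print(a)` → prints [[2, 3, 2], [7, 5]]
`print(b)` → prints [[2, 3], [7, 5]]

Answer:
[[2, 3, 2], [7, 5]]
[[2, 3], [7, 5]]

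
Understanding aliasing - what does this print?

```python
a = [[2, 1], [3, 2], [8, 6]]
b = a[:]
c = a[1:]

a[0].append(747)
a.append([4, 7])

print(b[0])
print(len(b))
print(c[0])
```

Key concept: slice with nested mutation.
Step by step:
`a = [[2, 1], [3, 2], [8, 6]]` → a = [[2, 1], [3, 2], [8, 6]]
`b = a[:]` → b = [[2, 1], [3, 2], [8, 6]]
`c = a[1:]` → c = [[3, 2], [8, 6]]
`a[0].append(747)` → a = [[2, 1, 747], [3, 2], [8, 6]]; b = [[2, 1, 747], [3, 2], [8, 6]]
`a.append([4, 7])` → a = [[2, 1, 747], [3, 2], [8, 6], [4, 7]]
`print(b[0])` → prints [2, 1, 747]
`print(len(b))` → prints 3
`print(c[0])` → prints [3, 2]

Answer:
[2, 1, 747]
3
[3, 2]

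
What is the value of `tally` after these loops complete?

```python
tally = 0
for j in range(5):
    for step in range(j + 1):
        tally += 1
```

Triangle: 1 + 2 + ... + 5
`tally` takes the values: 0 → 1 → 2 → 3 → 4 → 5 → 6 → 7 → 8 → 9 → 10 → 11 → 12 → 13 → 14 → 15

Answer: 15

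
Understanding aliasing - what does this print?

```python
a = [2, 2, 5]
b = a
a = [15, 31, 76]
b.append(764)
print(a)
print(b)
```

Key concept: rebinding vs mutation: a is rebound to a new list, b still points at the original.
Step by step:
`a = [2, 2, 5]` → a = [2, 2, 5]
`b = a` → b = [2, 2, 5] (same object as a)
`a = [15, 31, 76]` → a = [15, 31, 76]
`b.append(764)` → b = [2, 2, 5, 764]
`print(a)` → prints [15, 31, 76]
`print(b)` → prints [2, 2, 5, 764]

Answer:
[15, 31, 76]
[2, 2, 5, 764]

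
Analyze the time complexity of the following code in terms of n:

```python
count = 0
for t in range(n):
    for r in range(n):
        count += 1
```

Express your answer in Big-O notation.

Each loop level contributes: n × n. Multiplying the contributions gives O(n^2).

Answer: O(n^2)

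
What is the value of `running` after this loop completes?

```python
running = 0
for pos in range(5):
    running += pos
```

Sum of 0 to 4 = 10
`running` takes the values: 0 → 1 → 3 → 6 → 10

Answer: 10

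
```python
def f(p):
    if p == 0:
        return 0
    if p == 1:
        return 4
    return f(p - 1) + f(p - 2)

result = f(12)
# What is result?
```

Build up from base cases: f(0)=0, f(1)=4, f(2)=4, f(3)=8, f(4)=12, f(5)=20, f(6)=32, ..., f(12)=576

Answer: 576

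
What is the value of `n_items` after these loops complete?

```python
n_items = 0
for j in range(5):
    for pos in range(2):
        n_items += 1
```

5 * 2 = 10
`n_items` takes the values: 0 → 1 → 2 → 3 → 4 → 5 → 6 → 7 → 8 → 9 → 10

Answer: 10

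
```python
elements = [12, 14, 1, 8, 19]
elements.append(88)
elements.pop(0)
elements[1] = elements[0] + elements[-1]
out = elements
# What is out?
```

Trace:
`elements = [12, 14, 1, 8, 19]` → elements = [12, 14, 1, 8, 19]
`elements.append(88)` → elements = [12, 14, 1, 8, 19, 88]
`elements.pop(0)` → elements = [14, 1, 8, 19, 88]
`elements[1] = elements[0] + elements[-1]` → elements = [14, 102, 8, 19, 88]
`out = elements` → out = [14, 102, 8, 19, 88]
So out = [14, 102, 8, 19, 88]

Answer: [14, 102, 8, 19, 88]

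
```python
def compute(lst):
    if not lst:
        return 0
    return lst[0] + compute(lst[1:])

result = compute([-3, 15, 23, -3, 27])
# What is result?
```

(-3) + 15 + 23 + (-3) + 27 + 0 = 59

Answer: 59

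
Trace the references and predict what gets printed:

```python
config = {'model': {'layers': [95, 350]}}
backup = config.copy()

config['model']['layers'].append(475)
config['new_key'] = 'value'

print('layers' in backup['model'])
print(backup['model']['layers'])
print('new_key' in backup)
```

Key concept: shallow copy gotcha with nested dict.
Step by step:
`config = {'model': {'layers': [95, 350]}}` → config = {'model': {'layers': [95, 350]}}
`backup = config.copy()` → backup = {'model': {'layers': [95, 350]}}
`config['model']['layers'].append(475)` → config = {'model': {'layers': [95, 350, 475]}}; backup = {'model': {'layers': [95, 350, 475]}}
`config['new_key'] = 'value'` → config = {'model': {'layers': [95, 350, 475]}, 'new_key': 'value'}
`print('layers' in backup['model'])` → prints True
`print(backup['model']['layers'])` → prints [95, 350, 475]
`print('new_key' in backup)` → prints False

Answer:
True
[95, 350, 475]
False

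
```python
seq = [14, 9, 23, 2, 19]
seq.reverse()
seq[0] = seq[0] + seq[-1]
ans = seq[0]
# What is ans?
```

Trace:
`seq = [14, 9, 23, 2, 19]` → seq = [14, 9, 23, 2, 19]
`seq.reverse()` → seq = [19, 2, 23, 9, 14]
`seq[0] = seq[0] + seq[-1]` → seq = [33, 2, 23, 9, 14]
`ans = seq[0]` → ans = 33
So ans = 33

Answer: 33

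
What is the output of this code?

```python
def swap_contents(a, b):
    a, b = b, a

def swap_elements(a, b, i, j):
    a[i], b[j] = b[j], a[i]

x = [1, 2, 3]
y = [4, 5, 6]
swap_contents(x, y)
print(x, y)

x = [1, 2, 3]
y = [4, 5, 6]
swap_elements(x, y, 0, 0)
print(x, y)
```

Key concept: parameter rebinding vs mutation.
Step by step:
`x = [1, 2, 3]` → x = [1, 2, 3]
`y = [4, 5, 6]` → y = [4, 5, 6]
`swap_contents(x, y)` → no visible change to tracked variables
`print(x, y)` → prints [1, 2, 3] [4, 5, 6]
`x = [1, 2, 3]` → x = [1, 2, 3]
`y = [4, 5, 6]` → y = [4, 5, 6]
`swap_elements(x, y, 0, 0)` → x = [4, 2, 3]; y = [1, 5, 6]
`print(x, y)` → prints [4, 2, 3] [1, 5, 6]

Answer:
[1, 2, 3] [4, 5, 6]
[4, 2, 3] [1, 5, 6]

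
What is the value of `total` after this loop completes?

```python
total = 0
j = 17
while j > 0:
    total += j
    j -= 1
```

Sum 17 down to 1
`total` takes the values: 0 → 17 → 33 → 48 → 62 → 75 → 87 → 98 → 108 → 117 → 125 → 132 → 138 → 143 → 147 → 150 → 152 → 153

Answer: 153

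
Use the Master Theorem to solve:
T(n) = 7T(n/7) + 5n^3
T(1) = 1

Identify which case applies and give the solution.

a=7, b=7, f(n)=5n^3. log_7(7) = 1. Since c=3 > 1 and the regularity condition holds (7(n/7)^3 = (7/7^3)n^3 with 7/7^3 < 1), Case 3 applies: T(n) = Θ(f(n)) = O(n^3).

Answer: O(n^3) - Case 3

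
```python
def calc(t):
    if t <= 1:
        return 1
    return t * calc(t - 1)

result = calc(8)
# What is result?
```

calc(8) = 8 * 7 * 6 * 5 * 4 * 3 * 2 * 1 = 40320

Answer: 40320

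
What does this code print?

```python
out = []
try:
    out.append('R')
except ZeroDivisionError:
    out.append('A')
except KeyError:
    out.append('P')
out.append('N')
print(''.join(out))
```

Execution trace: 'R' (try body, no exception) → 'N' (after the try/except). Output: RN

Answer: RN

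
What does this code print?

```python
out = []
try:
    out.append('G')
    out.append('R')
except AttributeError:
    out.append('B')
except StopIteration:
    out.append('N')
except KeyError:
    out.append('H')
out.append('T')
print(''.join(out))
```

Execution trace: 'G' (try body) → 'R' (try body, no exception) → 'T' (after the try/except). Output: GRT

Answer: GRT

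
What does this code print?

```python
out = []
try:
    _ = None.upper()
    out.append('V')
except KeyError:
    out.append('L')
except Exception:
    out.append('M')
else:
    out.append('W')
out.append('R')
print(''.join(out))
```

Execution trace: 'M' (except Exception) → 'R' (after the try/except). Output: MR

Answer: MR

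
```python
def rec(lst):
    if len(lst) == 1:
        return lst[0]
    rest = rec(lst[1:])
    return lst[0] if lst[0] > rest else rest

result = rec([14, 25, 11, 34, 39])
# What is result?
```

Recursive max over [14, 25, 11, 34, 39] = 39

Answer: 39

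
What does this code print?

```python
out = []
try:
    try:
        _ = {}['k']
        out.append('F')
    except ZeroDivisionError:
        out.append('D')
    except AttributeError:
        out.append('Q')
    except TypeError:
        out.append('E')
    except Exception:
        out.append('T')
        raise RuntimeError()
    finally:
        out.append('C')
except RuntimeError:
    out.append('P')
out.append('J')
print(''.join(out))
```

Execution trace: 'T' (inner except Exception) → 'C' (inner finally) → 'P' (outer except RuntimeError) → 'J' (after the try/except). Output: TCPJ

Answer: TCPJ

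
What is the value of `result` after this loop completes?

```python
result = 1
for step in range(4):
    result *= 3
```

3^4 = 81
`result` takes the values: 1 → 3 → 9 → 27 → 81

Answer: 81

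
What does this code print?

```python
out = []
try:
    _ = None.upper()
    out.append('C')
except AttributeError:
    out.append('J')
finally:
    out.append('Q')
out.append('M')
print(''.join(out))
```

Execution trace: 'J' (except AttributeError) → 'Q' (finally) → 'M' (after the try/except). Output: JQM

Answer: JQM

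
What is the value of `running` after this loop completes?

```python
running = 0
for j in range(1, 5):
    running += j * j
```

Sum of squares 1² to 4² = 30
`running` takes the values: 0 → 1 → 5 → 14 → 30

Answer: 30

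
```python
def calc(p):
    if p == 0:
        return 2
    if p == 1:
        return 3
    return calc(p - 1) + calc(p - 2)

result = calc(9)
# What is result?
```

Build up from base cases: calc(0)=2, calc(1)=3, calc(2)=5, calc(3)=8, calc(4)=13, calc(5)=21, calc(6)=34, ..., calc(9)=144

Answer: 144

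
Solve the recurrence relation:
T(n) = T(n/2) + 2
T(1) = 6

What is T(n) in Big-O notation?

Each step divides n by 2 and adds 2. After log_2(n) steps we reach T(1)=6. So T(n) = 2·log_2(n) + 6 = O(log n).

Answer: O(log n)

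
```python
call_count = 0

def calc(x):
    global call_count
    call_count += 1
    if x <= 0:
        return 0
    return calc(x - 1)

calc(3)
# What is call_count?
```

Linear recursion stepping by 1: 4 calls from x=3 down to ≤0.

Answer: 4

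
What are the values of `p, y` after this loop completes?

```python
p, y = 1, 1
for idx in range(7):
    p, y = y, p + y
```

Fibonacci: after 7 iterations
`p, y` takes the values: (1, 1) → (1, 2) → (2, 3) → (3, 5) → (5, 8) → (8, 13) → (13, 21) → (21, 34)

Answer: 21, 34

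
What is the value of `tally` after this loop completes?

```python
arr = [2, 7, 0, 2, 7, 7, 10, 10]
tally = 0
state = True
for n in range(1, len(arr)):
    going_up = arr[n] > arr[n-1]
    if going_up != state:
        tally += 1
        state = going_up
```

Count direction changes in [2, 7, 0, 2, 7, 7, 10, 10]
`tally` takes the values: 0 → 1 → 2 → 3 → 4 → 5

Answer: 5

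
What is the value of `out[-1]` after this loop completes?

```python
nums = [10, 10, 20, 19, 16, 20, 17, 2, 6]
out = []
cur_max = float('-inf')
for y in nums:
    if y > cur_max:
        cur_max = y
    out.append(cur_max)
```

Running max ends at 20
`out` takes the values: [] → [10] → [10, 10] → [10, 10, 20] → [10, 10, 20, 20] → [10, 10, 20, 20, 20] → [10, 10, 20, 20, 20, 20] → [10, 10, 20, 20, 20, 20, 20] → [10, 10, 20, 20, 20, 20, 20, 20] → [10, 10, 20, 20, 20, 20, 20, 20, 20]
So `out[-1]` = 20

Answer: 20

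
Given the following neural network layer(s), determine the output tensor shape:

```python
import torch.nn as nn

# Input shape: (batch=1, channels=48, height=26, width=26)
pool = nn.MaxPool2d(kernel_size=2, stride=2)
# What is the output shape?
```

Input: (1, 48, 26, 26) -> Output: (1, 48, 13, 13)

Answer: (1, 48, 13, 13)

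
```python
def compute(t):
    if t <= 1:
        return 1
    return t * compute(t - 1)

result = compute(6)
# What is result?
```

compute(6) = 6 * 5 * 4 * 3 * 2 * 1 = 720

Answer: 720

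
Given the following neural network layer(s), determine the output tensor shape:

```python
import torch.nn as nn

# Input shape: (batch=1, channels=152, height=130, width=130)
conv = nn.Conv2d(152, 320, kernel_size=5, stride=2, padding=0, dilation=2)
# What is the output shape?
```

Input: (1, 152, 130, 130) -> Output: (1, 320, 61, 61)

Answer: (1, 320, 61, 61)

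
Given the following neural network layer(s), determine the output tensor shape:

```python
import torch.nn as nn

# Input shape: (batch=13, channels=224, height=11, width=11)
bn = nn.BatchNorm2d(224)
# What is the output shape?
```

Input: (13, 224, 11, 11) -> Output: (13, 224, 11, 11)

Answer: (13, 224, 11, 11)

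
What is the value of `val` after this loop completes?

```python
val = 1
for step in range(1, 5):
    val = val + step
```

Start at 1, add 1 through 4
`val` takes the values: 1 → 2 → 4 → 7 → 11

Answer: 11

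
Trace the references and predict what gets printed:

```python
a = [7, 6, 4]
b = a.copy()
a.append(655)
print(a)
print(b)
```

Key concept: list.copy() creates independent copy.
Step by step:
`a = [7, 6, 4]` → a = [7, 6, 4]
`b = a.copy()` → b = [7, 6, 4]
`a.append(655)` → a = [7, 6, 4, 655]
`print(a)` → prints [7, 6, 4, 655]
`print(b)` → prints [7, 6, 4]

Answer:
[7, 6, 4, 655]
[7, 6, 4]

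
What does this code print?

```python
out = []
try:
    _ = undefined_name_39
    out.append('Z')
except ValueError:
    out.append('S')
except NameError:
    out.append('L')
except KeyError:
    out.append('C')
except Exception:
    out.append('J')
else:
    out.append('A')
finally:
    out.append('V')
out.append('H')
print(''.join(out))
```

Execution trace: 'L' (except NameError) → 'V' (finally) → 'H' (after the try/except). Output: LVH

Answer: LVH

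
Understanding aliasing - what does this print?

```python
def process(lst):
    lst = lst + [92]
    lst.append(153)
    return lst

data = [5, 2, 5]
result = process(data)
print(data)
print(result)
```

Key concept: rebinding parameter vs mutation.
Step by step:
`data = [5, 2, 5]` → data = [5, 2, 5]
`result = process(data)` → result = [5, 2, 5, 92, 153]
`print(data)` → prints [5, 2, 5]
`print(result)` → prints [5, 2, 5, 92, 153]

Answer:
[5, 2, 5]
[5, 2, 5, 92, 153]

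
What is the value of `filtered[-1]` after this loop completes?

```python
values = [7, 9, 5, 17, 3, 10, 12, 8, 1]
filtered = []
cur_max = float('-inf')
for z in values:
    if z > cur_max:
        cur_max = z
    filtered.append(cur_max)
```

Running max ends at 17
`filtered` takes the values: [] → [7] → [7, 9] → [7, 9, 9] → [7, 9, 9, 17] → [7, 9, 9, 17, 17] → [7, 9, 9, 17, 17, 17] → [7, 9, 9, 17, 17, 17, 17] → [7, 9, 9, 17, 17, 17, 17, 17] → [7, 9, 9, 17, 17, 17, 17, 17, 17]
So `filtered[-1]` = 17

Answer: 17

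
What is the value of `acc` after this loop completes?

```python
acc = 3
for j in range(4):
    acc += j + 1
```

Start at 3, add 1 to 4 = 13
`acc` takes the values: 3 → 4 → 6 → 9 → 13

Answer: 13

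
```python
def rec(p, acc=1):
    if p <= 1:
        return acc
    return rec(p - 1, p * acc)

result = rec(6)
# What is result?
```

Accumulator trace (n, acc): (6, 1) -> (5, 6) -> (4, 30) -> (3, 120) -> (2, 360) -> (1, 720) -> return 720

Answer: 720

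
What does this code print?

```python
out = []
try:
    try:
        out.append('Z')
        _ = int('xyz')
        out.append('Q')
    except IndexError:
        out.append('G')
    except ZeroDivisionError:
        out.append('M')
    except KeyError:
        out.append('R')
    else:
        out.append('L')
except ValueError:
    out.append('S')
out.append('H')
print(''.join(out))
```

Execution trace: 'Z' (inner try body) → 'S' (outer except ValueError) → 'H' (after the try/except). Output: ZSH

Answer: ZSH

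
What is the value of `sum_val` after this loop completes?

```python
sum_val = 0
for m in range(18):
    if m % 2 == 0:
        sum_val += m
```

Sum of even numbers 0 to 17
`sum_val` takes the values: 0 → 2 → 6 → 12 → 20 → 30 → 42 → 56 → 72

Answer: 72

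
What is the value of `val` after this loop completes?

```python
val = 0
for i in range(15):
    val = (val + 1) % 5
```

Increment mod 5, 15 times = 0
`val` takes the values: 0 → 1 → 2 → 3 → 4 → 0 → 1 → 2 → 3 → 4 → 0 → 1 → 2 → 3 → 4 → 0

Answer: 0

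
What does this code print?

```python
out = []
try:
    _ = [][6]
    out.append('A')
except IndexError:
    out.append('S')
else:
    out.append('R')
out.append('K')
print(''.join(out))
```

Execution trace: 'S' (except IndexError) → 'K' (after the try/except). Output: SK

Answer: SK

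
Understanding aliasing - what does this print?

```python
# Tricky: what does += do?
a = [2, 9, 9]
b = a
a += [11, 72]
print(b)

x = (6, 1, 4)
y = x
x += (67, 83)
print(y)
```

Key concept: += behavior differs for mutable vs immutable.
Step by step:
`a = [2, 9, 9]` → a = [2, 9, 9]
`b = a` → b = [2, 9, 9] (same object as a)
`a += [11, 72]` → a = [2, 9, 9, 11, 72] (same object as b); b = [2, 9, 9, 11, 72] (same object as a)
`print(b)` → prints [2, 9, 9, 11, 72]
`x = (6, 1, 4)` → x = (6, 1, 4)
`y = x` → y = (6, 1, 4)
`x += (67, 83)` → x = (6, 1, 4, 67, 83)
`print(y)` → prints (6, 1, 4)

Answer:
[2, 9, 9, 11, 72]
(6, 1, 4)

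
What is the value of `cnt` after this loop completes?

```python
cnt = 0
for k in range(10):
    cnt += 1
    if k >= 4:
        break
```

Loop breaks when k reaches 4, cnt is 5
`cnt` takes the values: 0 → 1 → 2 → 3 → 4 → 5

Answer: 5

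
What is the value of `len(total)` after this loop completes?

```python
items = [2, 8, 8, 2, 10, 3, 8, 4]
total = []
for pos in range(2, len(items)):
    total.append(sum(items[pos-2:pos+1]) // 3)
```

Number of 3-element averages
`total` takes the values: [] → [6] → [6, 6] → [6, 6, 6] → [6, 6, 6, 5] → [6, 6, 6, 5, 7] → [6, 6, 6, 5, 7, 5]
So `len(total)` = 6

Answer: 6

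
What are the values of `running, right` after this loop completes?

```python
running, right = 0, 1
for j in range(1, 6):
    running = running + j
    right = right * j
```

Sum and factorial of 1 to 5
`running, right` takes the values: (0, 1) → (1, 1) → (3, 1) → (3, 2) → (6, 2) → (6, 6) → (10, 6) → (10, 24) → (15, 24) → (15, 120)

Answer: 15, 120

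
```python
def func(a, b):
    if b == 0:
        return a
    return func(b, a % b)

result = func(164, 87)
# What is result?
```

func(164, 87) -> func(87, 77) -> func(77, 10) -> func(10, 7) -> func(7, 3) -> func(3, 1) -> func(1, 0) -> 1

Answer: 1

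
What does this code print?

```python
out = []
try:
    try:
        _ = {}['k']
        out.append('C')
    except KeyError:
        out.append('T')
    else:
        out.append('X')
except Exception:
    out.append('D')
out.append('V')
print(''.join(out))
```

Execution trace: 'T' (inner except KeyError) → 'V' (after the try/except). Output: TV

Answer: TV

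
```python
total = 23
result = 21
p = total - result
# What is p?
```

Trace:
`total = 23` → total = 23
`result = 21` → result = 21
`p = total - result` → p = 2
So p = 2

Answer: 2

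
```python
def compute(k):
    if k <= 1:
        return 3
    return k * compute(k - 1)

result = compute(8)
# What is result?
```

compute(8) = 8 * 7 * 6 * 5 * 4 * 3 * 2 * 3 = 120960

Answer: 120960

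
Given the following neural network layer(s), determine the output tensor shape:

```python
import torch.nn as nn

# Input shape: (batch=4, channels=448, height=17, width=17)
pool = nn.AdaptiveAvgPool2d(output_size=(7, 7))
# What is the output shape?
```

Input: (4, 448, 17, 17) -> Output: (4, 448, 7, 7)

Answer: (4, 448, 7, 7)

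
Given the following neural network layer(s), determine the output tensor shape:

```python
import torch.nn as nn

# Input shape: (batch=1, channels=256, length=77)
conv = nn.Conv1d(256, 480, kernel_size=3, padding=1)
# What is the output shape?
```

Input: (1, 256, 77) -> Output: (1, 480, 77)

Answer: (1, 480, 77)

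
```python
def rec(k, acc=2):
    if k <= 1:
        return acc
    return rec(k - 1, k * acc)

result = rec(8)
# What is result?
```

Accumulator trace (n, acc): (8, 2) -> (7, 16) -> (6, 112) -> (5, 672) -> (4, 3360) -> (3, 13440) -> (2, 40320) -> (1, 80640) -> return 80640

Answer: 80640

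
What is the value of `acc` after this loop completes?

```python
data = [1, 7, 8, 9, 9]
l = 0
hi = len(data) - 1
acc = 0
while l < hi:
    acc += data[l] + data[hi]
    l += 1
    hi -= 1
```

Sum of pairs from ends
`acc` takes the values: 0 → 10 → 26

Answer: 26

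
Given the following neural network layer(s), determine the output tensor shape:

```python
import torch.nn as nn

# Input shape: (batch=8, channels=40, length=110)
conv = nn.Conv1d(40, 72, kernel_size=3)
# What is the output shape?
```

Input: (8, 40, 110) -> Output: (8, 72, 108)

Answer: (8, 72, 108)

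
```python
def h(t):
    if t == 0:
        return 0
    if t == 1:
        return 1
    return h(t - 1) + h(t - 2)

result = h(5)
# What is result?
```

Build up from base cases: h(0)=0, h(1)=1, h(2)=1, h(3)=2, h(4)=3, h(5)=5

Answer: 5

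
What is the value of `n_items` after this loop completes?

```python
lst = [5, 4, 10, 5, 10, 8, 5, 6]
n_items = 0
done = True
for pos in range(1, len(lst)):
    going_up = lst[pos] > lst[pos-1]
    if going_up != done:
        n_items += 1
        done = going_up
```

Count direction changes in [5, 4, 10, 5, 10, 8, 5, 6]
`n_items` takes the values: 0 → 1 → 2 → 3 → 4 → 5 → 6

Answer: 6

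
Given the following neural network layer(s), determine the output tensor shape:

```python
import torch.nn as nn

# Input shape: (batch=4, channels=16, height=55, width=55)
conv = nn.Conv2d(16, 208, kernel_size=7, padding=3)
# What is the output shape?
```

Input: (4, 16, 55, 55) -> Output: (4, 208, 55, 55)

Answer: (4, 208, 55, 55)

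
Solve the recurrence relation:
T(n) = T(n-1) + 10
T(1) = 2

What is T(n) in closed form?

Unrolling: T(n) = T(1) + 10·(n-1) = 2 + 10(n-1) = 10n - 8.

Answer: T(n) = 10n - 8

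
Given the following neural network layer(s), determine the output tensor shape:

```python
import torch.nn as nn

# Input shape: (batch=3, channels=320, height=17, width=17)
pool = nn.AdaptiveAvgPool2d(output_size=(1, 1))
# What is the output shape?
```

Input: (3, 320, 17, 17) -> Output: (3, 320, 1, 1)

Answer: (3, 320, 1, 1)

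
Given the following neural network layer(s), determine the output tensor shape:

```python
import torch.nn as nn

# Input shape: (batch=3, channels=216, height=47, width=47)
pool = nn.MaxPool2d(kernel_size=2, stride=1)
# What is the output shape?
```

Input: (3, 216, 47, 47) -> Output: (3, 216, 46, 46)

Answer: (3, 216, 46, 46)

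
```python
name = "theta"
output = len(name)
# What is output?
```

Trace:
`name = "theta"` → name = 'theta'
`output = len(name)` → output = 5
So output = 5

Answer: 5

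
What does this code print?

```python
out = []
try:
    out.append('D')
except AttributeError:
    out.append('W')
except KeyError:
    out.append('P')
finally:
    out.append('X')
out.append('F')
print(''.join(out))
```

Execution trace: 'D' (try body, no exception) → 'X' (finally) → 'F' (after the try/except). Output: DXF

Answer: DXF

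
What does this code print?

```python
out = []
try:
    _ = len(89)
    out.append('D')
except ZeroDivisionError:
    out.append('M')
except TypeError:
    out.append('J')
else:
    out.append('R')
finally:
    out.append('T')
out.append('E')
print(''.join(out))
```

Execution trace: 'J' (except TypeError) → 'T' (finally) → 'E' (after the try/except). Output: JTE

Answer: JTE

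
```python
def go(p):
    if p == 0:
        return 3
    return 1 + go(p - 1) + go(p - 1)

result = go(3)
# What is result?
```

go(p) = 1 + 2·go(p-1), go(0)=3. Closed form: (3+1)·2^3 - 1 = 31.

Answer: 31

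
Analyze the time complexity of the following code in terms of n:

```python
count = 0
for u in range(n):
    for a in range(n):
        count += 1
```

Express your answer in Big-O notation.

Each loop level contributes: n × n. Multiplying the contributions gives O(n^2).

Answer: O(n^2)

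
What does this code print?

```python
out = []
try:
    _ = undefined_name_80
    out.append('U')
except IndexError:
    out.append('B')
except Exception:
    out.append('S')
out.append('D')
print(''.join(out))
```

Execution trace: 'S' (except Exception) → 'D' (after the try/except). Output: SD

Answer: SD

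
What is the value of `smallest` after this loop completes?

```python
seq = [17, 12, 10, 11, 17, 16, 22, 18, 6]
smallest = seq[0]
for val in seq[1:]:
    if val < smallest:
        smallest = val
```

Minimum of [17, 12, 10, 11, 17, 16, 22, 18, 6]
`smallest` takes the values: 17 → 12 → 10 → 6

Answer: 6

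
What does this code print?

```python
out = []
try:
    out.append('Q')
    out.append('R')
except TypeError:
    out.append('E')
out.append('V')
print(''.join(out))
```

Execution trace: 'Q' (try body) → 'R' (try body, no exception) → 'V' (after the try/except). Output: QRV

Answer: QRV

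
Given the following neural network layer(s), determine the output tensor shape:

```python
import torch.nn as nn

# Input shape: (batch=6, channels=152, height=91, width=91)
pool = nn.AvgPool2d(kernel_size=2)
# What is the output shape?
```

Input: (6, 152, 91, 91) -> Output: (6, 152, 45, 45)

Answer: (6, 152, 45, 45)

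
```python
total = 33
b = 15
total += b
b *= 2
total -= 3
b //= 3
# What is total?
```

Trace:
`total = 33` → total = 33
`b = 15` → b = 15
`total += b` → total = 48
`b *= 2` → b = 30
`total -= 3` → total = 45
`b //= 3` → b = 10
So total = 45

Answer: 45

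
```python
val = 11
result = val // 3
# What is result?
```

Trace:
`val = 11` → val = 11
`result = val // 3` → result = 3
So result = 3

Answer: 3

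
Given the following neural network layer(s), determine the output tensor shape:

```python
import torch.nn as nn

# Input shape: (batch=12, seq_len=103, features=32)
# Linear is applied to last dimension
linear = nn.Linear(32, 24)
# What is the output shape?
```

Input: (12, 103, 32) -> Output: (12, 103, 24)

Answer: (12, 103, 24)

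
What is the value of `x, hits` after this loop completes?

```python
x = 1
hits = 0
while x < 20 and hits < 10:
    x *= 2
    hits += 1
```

Double until >= 20 or 10 iterations
`x, hits` takes the values: (1, 0) → (2, 0) → (2, 1) → (4, 1) → (4, 2) → (8, 2) → (8, 3) → (16, 3) → (16, 4) → (32, 4) → (32, 5)

Answer: 32, 5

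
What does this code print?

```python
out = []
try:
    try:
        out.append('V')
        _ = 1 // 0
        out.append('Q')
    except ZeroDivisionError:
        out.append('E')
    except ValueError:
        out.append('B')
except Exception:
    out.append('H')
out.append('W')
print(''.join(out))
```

Execution trace: 'V' (inner try body) → 'E' (inner except ZeroDivisionError) → 'W' (after the try/except). Output: VEW

Answer: VEW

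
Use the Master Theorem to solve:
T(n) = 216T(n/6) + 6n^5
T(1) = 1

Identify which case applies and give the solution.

a=216, b=6, f(n)=6n^5. log_6(216) = 3. Since c=5 > 3 and the regularity condition holds (216(n/6)^5 = (216/6^5)n^5 with 216/6^5 < 1), Case 3 applies: T(n) = Θ(f(n)) = O(n^5).

Answer: O(n^5) - Case 3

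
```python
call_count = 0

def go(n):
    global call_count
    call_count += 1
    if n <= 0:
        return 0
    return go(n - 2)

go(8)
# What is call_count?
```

Linear recursion stepping by 2: 5 calls from n=8 down to ≤0.

Answer: 5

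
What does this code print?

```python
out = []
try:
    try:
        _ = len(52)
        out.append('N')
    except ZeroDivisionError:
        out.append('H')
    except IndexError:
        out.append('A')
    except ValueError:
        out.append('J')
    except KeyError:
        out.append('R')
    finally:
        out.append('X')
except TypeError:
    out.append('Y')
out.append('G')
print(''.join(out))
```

Execution trace: 'X' (finally) → 'Y' (outer except TypeError) → 'G' (after the try/except). Output: XYG

Answer: XYG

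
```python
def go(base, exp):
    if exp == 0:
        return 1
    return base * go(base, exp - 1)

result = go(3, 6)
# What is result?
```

go(3, 6) = 3 * 3 * 3 * 3 * 3 * 3 = 729

Answer: 729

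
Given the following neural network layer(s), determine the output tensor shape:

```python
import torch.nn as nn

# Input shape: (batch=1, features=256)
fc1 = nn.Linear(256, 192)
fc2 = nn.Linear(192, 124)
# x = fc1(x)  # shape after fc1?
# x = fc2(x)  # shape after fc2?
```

Input: (1, 256) -> after fc1: (1, 192) -> Output: (1, 124)

Answer: (1, 124)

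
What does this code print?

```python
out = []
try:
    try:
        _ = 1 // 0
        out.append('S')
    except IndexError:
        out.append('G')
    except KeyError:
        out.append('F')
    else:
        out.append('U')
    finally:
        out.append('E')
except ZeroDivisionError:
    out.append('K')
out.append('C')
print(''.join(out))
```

Execution trace: 'E' (finally) → 'K' (outer except ZeroDivisionError) → 'C' (after the try/except). Output: EKC

Answer: EKC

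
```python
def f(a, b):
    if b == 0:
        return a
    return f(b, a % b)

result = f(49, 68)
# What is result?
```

f(49, 68) -> f(68, 49) -> f(49, 19) -> f(19, 11) -> f(11, 8) -> f(8, 3) -> f(3, 2) -> f(2, 1) -> f(1, 0) -> 1

Answer: 1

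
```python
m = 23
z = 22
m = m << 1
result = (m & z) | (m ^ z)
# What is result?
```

Trace:
`m = 23` → m = 23
`z = 22` → z = 22
`m = m << 1` → m = 46
`result = (m & z) | (m ^ z)` → result = 62
So result = 62

Answer: 62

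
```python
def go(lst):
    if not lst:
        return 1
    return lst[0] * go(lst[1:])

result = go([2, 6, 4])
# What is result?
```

Product over [2, 6, 4] = 2 * 6 * 4 = 48

Answer: 48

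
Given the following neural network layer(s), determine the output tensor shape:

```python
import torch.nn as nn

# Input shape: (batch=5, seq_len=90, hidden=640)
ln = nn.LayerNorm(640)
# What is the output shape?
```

Input: (5, 90, 640) -> Output: (5, 90, 640)

Answer: (5, 90, 640)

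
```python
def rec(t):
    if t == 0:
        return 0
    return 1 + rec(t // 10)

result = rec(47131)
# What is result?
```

Count of digits of 47131: 5

Answer: 5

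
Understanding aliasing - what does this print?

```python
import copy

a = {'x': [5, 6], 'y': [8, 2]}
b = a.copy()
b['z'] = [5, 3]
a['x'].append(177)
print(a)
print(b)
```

Key concept: shallow copy of dict with mutable values.
Step by step:
`a = {'x': [5, 6], 'y': [8, 2]}` → a = {'x': [5, 6], 'y': [8, 2]}
`b = a.copy()` → b = {'x': [5, 6], 'y': [8, 2]}
`b['z'] = [5, 3]` → b = {'x': [5, 6], 'y': [8, 2], 'z': [5, 3]}
`a['x'].append(177)` → a = {'x': [5, 6, 177], 'y': [8, 2]}; b = {'x': [5, 6, 177], 'y': [8, 2], 'z': [5, 3]}
`print(a)` → prints {'x': [5, 6, 177], 'y': [8, 2]}
`print(b)` → prints {'x': [5, 6, 177], 'y': [8, 2], 'z': [5, 3]}

Answer:
{'x': [5, 6, 177], 'y': [8, 2]}
{'x': [5, 6, 177], 'y': [8, 2], 'z': [5, 3]}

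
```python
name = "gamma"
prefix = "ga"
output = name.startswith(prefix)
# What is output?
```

Trace:
`name = "gamma"` → name = 'gamma'
`prefix = "ga"` → prefix = 'ga'
`output = name.startswith(prefix)` → output = True
So output = True

Answer: True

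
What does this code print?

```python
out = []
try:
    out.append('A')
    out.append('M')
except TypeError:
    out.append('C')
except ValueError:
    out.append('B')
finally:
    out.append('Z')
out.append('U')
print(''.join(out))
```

Execution trace: 'A' (try body) → 'M' (try body, no exception) → 'Z' (finally) → 'U' (after the try/except). Output: AMZU

Answer: AMZU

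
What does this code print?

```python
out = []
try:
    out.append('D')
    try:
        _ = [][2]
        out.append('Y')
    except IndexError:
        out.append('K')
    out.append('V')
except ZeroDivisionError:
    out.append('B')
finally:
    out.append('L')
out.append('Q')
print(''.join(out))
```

Execution trace: 'D' (try body) → 'K' (inner except IndexError) → 'V' (try body, no exception) → 'L' (finally) → 'Q' (after the try/except). Output: DKVLQ

Answer: DKVLQ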